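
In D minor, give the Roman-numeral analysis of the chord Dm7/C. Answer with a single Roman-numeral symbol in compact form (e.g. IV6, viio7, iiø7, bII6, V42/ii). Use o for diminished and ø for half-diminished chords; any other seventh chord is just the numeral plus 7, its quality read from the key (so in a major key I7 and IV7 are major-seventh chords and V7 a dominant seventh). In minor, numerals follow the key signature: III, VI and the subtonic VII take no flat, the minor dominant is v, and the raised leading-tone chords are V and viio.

Stacked in thirds the chord is D-F-A-C: a minor seventh chord on D.
D is scale degree 1 in D minor, and a minor seventh chord on that degree is written i7.
With C in the bass the chord is in third inversion, so the figured bass is 42.

i42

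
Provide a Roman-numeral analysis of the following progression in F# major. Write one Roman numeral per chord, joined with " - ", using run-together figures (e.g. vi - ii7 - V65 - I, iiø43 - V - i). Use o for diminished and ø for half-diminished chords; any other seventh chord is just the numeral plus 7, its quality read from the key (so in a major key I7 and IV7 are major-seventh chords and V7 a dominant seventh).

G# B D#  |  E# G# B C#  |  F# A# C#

ii - V65 - I

G#-B-D# has root G#, degree 2 in F# major, so ii.
E#-G#-B-C#: root C# is the dominant; dominant seventh chord there is V65.
F#-A#-C#: major triad on F# = scale degree 1 → I.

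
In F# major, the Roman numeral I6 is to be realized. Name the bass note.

I in F# major has root F#; the chord is F#-A#-C#.
The figure 6 means first inversion — the third is in the bass.

A#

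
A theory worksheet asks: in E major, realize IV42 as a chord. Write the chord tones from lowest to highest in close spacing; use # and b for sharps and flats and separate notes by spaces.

G# A C# E

The numeral's case and figure indicate a major seventh chord. In E major its root, the fourth degree, is A.
That chord is spelled A-C#-E-G#.
With the 42 figure the chord is in third inversion; from the bass G# upward in close position it reads G#-A-C#-E.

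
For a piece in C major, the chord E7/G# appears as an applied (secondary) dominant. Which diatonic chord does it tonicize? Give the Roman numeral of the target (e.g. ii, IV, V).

vi

The chord is a dominant seventh chord on E.
A dominant resolves down a perfect fifth: E → A. In C major, A is scale degree 6, i.e. vi.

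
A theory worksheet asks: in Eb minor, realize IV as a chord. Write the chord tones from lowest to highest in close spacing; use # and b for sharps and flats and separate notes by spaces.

Scale degree 4 in Eb minor is Ab; here the chord built on it is altered to a major triad. IV is the major subdominant, borrowed from the parallel major.
So the chord is Ab-C-Eb, a major triad.

Ab C Eb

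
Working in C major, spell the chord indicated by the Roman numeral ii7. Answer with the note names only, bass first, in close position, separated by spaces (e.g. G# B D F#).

D F A C

The numeral's case and figure indicate a minor seventh chord. In C major its root, the second degree, is D.
That chord is spelled D-F-A-C.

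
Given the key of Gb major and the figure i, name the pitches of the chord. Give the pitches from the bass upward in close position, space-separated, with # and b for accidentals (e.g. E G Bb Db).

Gb Bbb Db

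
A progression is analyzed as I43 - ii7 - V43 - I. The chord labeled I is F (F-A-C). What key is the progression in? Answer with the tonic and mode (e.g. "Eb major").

I is given as F-A-C — a major triad with root F.
If F is scale degree 1 and the mode makes that degree carry a major triad, the tonic is F and the mode is major.

F major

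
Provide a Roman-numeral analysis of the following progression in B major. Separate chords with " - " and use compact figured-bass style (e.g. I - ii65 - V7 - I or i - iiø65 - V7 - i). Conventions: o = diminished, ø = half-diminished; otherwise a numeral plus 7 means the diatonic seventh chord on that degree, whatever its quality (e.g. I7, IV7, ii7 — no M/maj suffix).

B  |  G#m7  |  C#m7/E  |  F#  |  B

I - vi7 - ii65 - V - I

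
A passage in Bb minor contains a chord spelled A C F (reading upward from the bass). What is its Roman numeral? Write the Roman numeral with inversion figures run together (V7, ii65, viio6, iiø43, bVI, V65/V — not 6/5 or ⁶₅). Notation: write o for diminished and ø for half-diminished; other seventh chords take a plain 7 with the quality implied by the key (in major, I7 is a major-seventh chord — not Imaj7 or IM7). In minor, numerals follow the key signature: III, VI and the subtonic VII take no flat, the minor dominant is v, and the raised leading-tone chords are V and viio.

V6

Stacked in thirds the chord is F-A-C: a major triad on F.
In Bb minor, F is the dominant; the diatonic major triad there is V.
With A in the bass the chord is in first inversion, so the figured bass is 6.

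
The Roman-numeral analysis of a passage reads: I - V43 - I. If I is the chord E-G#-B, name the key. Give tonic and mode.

The anchor chord is a major triad on E, labeled I.
If E is scale degree 1 and the mode makes that degree carry a major triad, the tonic is E and the mode is major.

E major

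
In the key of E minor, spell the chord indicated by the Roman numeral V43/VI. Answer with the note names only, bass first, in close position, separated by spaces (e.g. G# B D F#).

V43/VI is a secondary dominant — the dominant seventh of VI. VI in E minor is C, so the applied chord's root is G, a perfect fifth above.
Building a dominant seventh chord on G gives G-B-D-F.
With the 43 figure the chord is in second inversion; from the bass D upward in close position it reads D-F-G-B.

D F G B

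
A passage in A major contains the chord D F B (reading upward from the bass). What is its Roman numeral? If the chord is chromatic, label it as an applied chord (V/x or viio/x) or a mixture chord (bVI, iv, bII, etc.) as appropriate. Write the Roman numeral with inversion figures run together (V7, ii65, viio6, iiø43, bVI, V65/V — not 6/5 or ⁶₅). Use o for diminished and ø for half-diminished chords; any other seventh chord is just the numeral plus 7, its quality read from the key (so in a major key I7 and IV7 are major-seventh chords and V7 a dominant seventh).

iio6

Stacked in thirds the chord is B-D-F: a diminished triad on B.
B is the second degree of A major. This is the diminished supertonic triad, borrowed from the parallel minor.
With D in the bass the chord is in first inversion, so the figured bass is 6.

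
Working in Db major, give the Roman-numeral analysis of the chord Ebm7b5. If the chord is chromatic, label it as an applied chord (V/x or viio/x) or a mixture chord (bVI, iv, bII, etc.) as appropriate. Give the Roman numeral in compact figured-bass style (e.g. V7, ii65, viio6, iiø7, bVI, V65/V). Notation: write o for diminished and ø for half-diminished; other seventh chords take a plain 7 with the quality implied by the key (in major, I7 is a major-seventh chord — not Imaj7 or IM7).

iiø7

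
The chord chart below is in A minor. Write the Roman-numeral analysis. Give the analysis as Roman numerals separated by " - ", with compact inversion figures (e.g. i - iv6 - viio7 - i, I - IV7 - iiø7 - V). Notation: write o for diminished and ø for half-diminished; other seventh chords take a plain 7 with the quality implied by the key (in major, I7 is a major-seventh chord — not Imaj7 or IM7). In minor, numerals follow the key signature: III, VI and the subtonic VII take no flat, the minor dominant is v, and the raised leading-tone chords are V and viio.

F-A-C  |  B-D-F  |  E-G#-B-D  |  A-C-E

VI - iio - V7 - i

F-A-C: root F is the submediant; major triad there is VI.
B-D-F: root B is the supertonic; diminished triad there is iio.
E-G#-B-D: root E is the dominant; dominant seventh chord there is V7.
A-C-E: minor triad on A = scale degree 1 → i.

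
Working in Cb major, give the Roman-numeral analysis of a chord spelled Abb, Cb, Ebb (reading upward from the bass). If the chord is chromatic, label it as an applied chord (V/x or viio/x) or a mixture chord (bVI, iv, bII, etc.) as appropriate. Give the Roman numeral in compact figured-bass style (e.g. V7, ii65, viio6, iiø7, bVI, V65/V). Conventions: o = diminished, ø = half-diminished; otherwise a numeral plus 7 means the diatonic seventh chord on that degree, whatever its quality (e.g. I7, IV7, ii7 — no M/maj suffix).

The pitches Abb-Cb-Ebb form a major triad rooted on Abb.
Abb is the lowered sixth degree of Cb major (diatonic 6 would be Ab). This is a major triad on the lowered sixth degree, borrowed from the parallel minor.

bVI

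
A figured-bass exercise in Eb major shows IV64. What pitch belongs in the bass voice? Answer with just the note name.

Eb

IV in Eb major has root Ab; the chord is Ab-C-Eb.
The figure 64 means second inversion — the fifth is in the bass.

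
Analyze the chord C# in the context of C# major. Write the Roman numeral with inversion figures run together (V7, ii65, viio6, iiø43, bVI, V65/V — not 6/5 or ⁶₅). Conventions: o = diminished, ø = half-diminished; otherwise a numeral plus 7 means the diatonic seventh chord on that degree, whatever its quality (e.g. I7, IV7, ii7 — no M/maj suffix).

The pitches C#-E#-G# form a major triad rooted on C#.
C# is scale degree 1 in C# major, and a major triad on that degree is written I.

I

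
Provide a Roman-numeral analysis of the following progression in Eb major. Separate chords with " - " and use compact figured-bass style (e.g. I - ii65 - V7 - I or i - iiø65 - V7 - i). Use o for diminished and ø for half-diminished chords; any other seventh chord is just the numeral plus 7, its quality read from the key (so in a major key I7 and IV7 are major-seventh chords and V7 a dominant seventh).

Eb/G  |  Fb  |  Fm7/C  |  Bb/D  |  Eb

I6 - bII - ii43 - V6 - I

Eb/G: root Eb is the tonic; major triad there is I6.
Fb: major triad on Fb — chromatic; Fb is the lowered second degree, so this is the Neapolitan chord, bII.
Fm7/C has root F, degree 2 in Eb major, so ii43.
Bb/D: major triad on Bb = scale degree 5 → V6.
Eb: root Eb is the tonic; major triad there is I.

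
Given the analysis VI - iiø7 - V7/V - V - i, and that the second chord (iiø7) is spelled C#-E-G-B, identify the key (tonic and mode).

B minor

The chord C#m7b5 is a half-diminished seventh chord rooted on C#; its label is iiø7.
iiø7 on C# implies C# is the supertonic; that puts the tonic at B, and the lowercase numeral fits minor mode.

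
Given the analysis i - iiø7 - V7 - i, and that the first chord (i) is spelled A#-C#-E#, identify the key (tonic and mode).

A# minor

The anchor chord is a minor triad on A#, labeled i.
If A# is scale degree 1 and the mode makes that degree carry a minor triad, the tonic is A# and the mode is minor.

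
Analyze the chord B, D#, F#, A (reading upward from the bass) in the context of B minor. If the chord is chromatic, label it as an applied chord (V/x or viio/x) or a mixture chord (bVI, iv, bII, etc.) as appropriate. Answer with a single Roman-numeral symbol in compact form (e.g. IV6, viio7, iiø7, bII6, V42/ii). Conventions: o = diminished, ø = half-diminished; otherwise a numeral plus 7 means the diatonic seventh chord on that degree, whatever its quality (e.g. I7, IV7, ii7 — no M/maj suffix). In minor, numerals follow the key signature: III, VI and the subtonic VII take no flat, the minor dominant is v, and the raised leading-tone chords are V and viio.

The pitches B-D#-F#-A form a dominant seventh chord rooted on B.
B is not a diatonic chord root with this quality in B minor, but it lies a perfect fifth above E (iv), so the chord functions as an applied dominant of iv.

V7/iv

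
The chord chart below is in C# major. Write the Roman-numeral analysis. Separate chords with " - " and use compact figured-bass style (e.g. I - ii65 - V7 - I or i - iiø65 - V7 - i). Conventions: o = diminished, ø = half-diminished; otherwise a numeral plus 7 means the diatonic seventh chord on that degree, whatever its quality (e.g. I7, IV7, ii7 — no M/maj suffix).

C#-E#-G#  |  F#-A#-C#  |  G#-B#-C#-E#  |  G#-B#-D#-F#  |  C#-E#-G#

I - IV - I43 - V7 - I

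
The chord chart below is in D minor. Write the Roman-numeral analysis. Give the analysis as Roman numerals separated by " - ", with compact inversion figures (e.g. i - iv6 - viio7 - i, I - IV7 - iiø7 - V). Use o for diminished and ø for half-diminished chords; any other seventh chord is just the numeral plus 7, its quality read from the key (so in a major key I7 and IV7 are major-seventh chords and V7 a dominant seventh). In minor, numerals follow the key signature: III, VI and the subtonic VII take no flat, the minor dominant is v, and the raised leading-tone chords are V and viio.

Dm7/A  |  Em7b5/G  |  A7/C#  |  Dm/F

i43 - iiø65 - V65 - i6

Dm7/A: minor seventh chord on D = scale degree 1 → i43.
Em7b5/G: root E is the supertonic; half-diminished seventh chord there is iiø65.
A7/C# has root A, degree 5 in D minor, so V65.
Dm/F: root D is the tonic; minor triad there is i6.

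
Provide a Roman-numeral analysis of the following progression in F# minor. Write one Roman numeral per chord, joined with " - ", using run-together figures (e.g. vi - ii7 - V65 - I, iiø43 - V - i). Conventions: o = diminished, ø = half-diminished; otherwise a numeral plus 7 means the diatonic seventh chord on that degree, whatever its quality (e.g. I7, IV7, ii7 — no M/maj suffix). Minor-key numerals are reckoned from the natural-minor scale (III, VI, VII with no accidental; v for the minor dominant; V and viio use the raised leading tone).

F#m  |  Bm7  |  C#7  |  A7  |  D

i - iv7 - V7 - V7/VI - VI

F#m has root F#, degree 1 in F# minor, so i.
Bm7: minor seventh chord on B = scale degree 4 → iv7.
C#7 has root C#, degree 5 in F# minor, so V7.
A7: a dominant seventh chord on A, the applied dominant of VI → V7/VI.
D: major triad on D = scale degree 6 → VI.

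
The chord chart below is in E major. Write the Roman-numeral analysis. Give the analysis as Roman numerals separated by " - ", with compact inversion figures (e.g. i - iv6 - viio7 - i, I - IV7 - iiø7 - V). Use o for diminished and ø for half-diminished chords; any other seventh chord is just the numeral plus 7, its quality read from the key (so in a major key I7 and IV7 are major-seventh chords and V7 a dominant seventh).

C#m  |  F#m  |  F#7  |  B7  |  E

vi - ii - V7/V - V7 - I

C#m: minor triad on C# = scale degree 6 → vi.
F#m has root F#, degree 2 in E major, so ii.
F#7: a dominant seventh chord on F#, the applied dominant of V → V7/V.
B7: dominant seventh chord on B = scale degree 5 → V7.
E has root E, degree 1 in E major, so I.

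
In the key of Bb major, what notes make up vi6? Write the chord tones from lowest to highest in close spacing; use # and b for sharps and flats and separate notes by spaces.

In Bb major, the sixth degree is G, and the diatonic chord built there is a minor triad.
That chord is spelled G-Bb-D.
The figured bass 6 indicates first inversion, placing the third (Bb) in the bass: Bb-D-G.

Bb D G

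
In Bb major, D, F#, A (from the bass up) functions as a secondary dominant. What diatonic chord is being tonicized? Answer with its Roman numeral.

vi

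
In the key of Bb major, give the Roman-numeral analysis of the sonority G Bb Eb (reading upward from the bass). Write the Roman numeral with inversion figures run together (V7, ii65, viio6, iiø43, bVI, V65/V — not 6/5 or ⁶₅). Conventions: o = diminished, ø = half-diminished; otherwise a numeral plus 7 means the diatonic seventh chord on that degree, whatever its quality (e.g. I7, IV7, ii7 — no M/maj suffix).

The pitches Eb-G-Bb form a major triad rooted on Eb.
Eb is scale degree 4 in Bb major, and a major triad on that degree is written IV.
With G in the bass the chord is in first inversion, so the figured bass is 6.

IV6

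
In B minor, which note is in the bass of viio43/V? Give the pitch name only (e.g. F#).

The applied chord viio43/V is rooted on E#: E#-G#-B-D.
The figure 43 means second inversion — the fifth is in the bass.

B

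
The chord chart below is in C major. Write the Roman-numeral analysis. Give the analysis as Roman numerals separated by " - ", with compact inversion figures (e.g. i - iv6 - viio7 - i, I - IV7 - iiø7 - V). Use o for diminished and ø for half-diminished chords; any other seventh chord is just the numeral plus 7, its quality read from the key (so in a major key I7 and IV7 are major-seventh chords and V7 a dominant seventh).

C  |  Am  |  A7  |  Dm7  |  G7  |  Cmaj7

I - vi - V7/ii - ii7 - V7 - I7

C: major triad on C = scale degree 1 → I.
Am: minor triad on A = scale degree 6 → vi.
A7: chromatic; A is V of ii, so V7/ii.
Dm7: root D is the supertonic; minor seventh chord there is ii7.
G7 has root G, degree 5 in C major, so V7.
Cmaj7 has root C, degree 1 in C major, so I7.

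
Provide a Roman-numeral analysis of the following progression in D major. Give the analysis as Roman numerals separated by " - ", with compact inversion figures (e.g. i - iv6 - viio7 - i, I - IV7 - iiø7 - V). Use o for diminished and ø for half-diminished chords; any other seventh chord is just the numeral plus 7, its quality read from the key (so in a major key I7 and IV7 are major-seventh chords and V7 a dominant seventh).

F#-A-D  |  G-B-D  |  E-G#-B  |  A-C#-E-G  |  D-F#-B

I6 - IV - V/V - V7 - vi6

F#-A-D has root D, degree 1 in D major, so I6.
G-B-D has root G, degree 4 in D major, so IV.
E-G#-B is the secondary dominant of V (major triad on E): V/V.
A-C#-E-G: dominant seventh chord on A = scale degree 5 → V7.
D-F#-B: root B is the submediant; minor triad there is vi6.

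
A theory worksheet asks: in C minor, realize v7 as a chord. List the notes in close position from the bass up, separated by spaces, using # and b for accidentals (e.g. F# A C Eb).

G Bb D F

The numeral's case and figure indicate a minor seventh chord. In C minor its root, the fifth degree, is G.
That chord is spelled G-Bb-D-F.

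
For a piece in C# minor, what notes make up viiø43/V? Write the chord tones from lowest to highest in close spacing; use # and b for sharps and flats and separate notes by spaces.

C# E# F## A#

viiø43/V is a secondary leading-tone chord. The target V is G# in C# minor; the applied chord is rooted a semitone below, on F##.
Building a half-diminished seventh chord on F## gives F##-A#-C#-E#.
With the 43 figure the chord is in second inversion; from the bass C# upward in close position it reads C#-E#-F##-A#.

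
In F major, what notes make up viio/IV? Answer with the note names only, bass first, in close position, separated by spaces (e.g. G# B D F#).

A C Eb

The slash marks an applied leading-tone chord: viio of IV. In F major, IV is Bb, so the leading tone to it is A, a half step below.
Building a diminished triad on A gives A-C-Eb.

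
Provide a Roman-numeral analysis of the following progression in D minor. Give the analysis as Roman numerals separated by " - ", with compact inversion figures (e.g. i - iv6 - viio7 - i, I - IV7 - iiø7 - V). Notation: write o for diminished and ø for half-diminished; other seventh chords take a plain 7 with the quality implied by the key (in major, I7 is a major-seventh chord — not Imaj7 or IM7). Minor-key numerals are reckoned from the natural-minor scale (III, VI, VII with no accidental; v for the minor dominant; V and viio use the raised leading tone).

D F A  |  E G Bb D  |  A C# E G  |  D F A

D-F-A has root D, degree 1 in D minor, so i.
E-G-Bb-D: half-diminished seventh chord on E = scale degree 2 → iiø7.
A-C#-E-G has root A, degree 5 in D minor, so V7.
D-F-A has root D, degree 1 in D minor, so i.

i - iiø7 - V7 - i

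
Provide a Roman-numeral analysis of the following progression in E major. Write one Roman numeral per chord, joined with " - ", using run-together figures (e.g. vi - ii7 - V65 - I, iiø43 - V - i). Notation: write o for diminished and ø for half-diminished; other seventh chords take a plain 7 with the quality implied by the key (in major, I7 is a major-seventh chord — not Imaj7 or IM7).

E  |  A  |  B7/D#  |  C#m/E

I - IV - V65 - vi6

E: root E is the tonic; major triad there is I.
A: root A is the subdominant; major triad there is IV.
B7/D#: dominant seventh chord on B = scale degree 5 → V65.
C#m/E: root C# is the submediant; minor triad there is vi6.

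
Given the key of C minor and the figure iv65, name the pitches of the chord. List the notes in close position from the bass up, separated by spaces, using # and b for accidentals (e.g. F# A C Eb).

The numeral's case and figure indicate a minor seventh chord. In C minor its root, the subdominant, is F.
That chord is spelled F-Ab-C-Eb.
With the 65 figure the chord is in first inversion; from the bass Ab upward in close position it reads Ab-C-Eb-F.

Ab C Eb F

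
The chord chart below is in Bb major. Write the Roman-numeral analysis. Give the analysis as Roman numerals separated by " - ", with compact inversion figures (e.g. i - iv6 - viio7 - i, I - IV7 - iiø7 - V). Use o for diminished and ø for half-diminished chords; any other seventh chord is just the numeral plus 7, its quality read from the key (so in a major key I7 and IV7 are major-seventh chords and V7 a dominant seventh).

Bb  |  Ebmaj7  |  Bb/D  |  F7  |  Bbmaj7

I - IV7 - I6 - V7 - I7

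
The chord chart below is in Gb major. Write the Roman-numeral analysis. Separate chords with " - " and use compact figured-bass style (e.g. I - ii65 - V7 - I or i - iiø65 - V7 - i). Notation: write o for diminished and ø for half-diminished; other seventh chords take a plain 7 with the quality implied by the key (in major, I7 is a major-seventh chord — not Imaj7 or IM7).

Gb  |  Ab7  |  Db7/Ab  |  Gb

Gb: major triad on Gb = scale degree 1 → I.
Ab7 is the secondary dominant of V (dominant seventh chord on Ab): V7/V.
Db7/Ab: dominant seventh chord on Db = scale degree 5 → V43.
Gb has root Gb, degree 1 in Gb major, so I.

I - V7/V - V43 - I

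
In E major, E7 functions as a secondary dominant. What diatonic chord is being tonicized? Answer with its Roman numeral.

IV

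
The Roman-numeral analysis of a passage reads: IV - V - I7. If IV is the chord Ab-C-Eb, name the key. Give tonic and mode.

Eb major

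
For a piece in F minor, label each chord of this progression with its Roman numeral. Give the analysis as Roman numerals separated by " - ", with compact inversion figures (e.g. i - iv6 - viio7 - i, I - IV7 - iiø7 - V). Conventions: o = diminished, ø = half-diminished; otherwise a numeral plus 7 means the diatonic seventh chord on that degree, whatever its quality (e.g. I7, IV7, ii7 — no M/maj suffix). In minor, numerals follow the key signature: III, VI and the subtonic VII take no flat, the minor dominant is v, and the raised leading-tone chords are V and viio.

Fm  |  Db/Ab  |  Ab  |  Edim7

Fm: minor triad on F = scale degree 1 → i.
Db/Ab: major triad on Db = scale degree 6 → VI64.
Ab has root Ab, degree 3 in F minor, so III.
Edim7: fully diminished seventh chord on E = scale degree 7 → viio7.

i - VI64 - III - viio7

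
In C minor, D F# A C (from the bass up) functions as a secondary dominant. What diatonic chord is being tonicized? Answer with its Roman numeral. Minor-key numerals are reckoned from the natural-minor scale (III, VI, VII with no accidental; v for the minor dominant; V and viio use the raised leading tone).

The chord is a dominant seventh chord on D.
A dominant resolves down a perfect fifth: D → G. In C minor, G is scale degree 5, i.e. V.

V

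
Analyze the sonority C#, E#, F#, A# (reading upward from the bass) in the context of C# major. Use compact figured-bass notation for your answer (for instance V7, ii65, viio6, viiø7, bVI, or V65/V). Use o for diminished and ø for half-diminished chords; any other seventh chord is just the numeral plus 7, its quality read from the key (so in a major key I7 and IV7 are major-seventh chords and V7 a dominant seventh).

IV43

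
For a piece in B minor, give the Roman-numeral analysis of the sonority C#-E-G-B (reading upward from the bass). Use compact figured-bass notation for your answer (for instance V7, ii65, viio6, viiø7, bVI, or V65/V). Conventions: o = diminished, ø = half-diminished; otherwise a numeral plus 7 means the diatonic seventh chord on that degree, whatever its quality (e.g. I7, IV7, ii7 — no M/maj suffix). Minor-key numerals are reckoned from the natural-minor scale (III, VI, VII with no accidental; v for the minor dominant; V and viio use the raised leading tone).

iiø7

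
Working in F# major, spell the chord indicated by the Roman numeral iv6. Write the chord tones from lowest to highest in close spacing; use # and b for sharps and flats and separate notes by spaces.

D F# B

Scale degree 4 in F# major is B; here the chord built on it is altered to a minor triad. iv6 is the minor subdominant, borrowed from the parallel minor.
So the chord is B-D-F#, a minor triad.
The figured bass 6 indicates first inversion, placing the third (D) in the bass: D-F#-B.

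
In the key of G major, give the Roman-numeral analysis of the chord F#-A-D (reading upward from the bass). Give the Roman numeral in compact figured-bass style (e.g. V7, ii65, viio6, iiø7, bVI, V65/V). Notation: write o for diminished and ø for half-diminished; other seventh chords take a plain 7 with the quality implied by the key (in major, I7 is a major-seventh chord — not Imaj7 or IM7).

V6

Stacked in thirds the chord is D-F#-A: a major triad on D.
D is scale degree 5 in G major, and a major triad on that degree is written V.
With F# in the bass the chord is in first inversion, so the figured bass is 6.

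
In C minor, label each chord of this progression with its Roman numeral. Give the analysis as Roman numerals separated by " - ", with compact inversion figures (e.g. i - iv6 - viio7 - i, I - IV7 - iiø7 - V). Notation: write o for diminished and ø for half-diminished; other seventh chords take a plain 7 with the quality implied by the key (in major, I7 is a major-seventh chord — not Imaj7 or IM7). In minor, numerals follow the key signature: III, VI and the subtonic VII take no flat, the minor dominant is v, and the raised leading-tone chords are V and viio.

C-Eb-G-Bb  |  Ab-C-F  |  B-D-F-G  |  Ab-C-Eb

C-Eb-G-Bb: root C is the tonic; minor seventh chord there is i7.
Ab-C-F: root F is the subdominant; minor triad there is iv6.
B-D-F-G: root G is the dominant; dominant seventh chord there is V65.
Ab-C-Eb has root Ab, degree 6 in C minor, so VI.

i7 - iv6 - V65 - VI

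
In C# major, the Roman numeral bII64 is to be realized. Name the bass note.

A

bII in C# major has root D; the chord is D-F#-A.
The figure 64 means second inversion — the fifth is in the bass.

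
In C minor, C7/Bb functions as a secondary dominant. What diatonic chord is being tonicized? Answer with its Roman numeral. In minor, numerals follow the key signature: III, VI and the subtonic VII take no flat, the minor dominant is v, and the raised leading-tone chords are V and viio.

iv

The chord is a dominant seventh chord on C.
A dominant resolves down a perfect fifth: C → F. In C minor, F is scale degree 4, i.e. iv.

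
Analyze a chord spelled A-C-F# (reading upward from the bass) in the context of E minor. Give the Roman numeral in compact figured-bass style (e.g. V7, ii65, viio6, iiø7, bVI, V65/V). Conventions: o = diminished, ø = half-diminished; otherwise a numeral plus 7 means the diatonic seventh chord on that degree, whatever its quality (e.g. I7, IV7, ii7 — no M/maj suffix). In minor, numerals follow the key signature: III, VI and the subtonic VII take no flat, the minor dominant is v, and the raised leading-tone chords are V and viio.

iio6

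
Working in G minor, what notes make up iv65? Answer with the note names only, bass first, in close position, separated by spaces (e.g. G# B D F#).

In G minor, the fourth degree is C, and the diatonic chord built there is a minor seventh chord.
That chord is spelled C-Eb-G-Bb.
The figured bass 65 indicates first inversion, placing the third (Eb) in the bass: Eb-G-Bb-C.

Eb G Bb C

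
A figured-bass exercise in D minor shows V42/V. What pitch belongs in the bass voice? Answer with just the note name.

The applied chord V42/V is rooted on E: E-G#-B-D.
The figure 42 means third inversion — the seventh is in the bass.

D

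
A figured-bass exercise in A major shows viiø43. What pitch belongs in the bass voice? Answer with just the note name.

D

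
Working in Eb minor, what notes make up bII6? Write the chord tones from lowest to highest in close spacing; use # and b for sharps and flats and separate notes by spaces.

Ab Cb Fb

bII6 is the Neapolitan sixth — a major triad on the lowered second degree, here in its customary first inversion. In Eb minor that root is Fb.
So the chord is Fb-Ab-Cb, a major triad.
The figured bass 6 indicates first inversion, placing the third (Ab) in the bass: Ab-Cb-Fb.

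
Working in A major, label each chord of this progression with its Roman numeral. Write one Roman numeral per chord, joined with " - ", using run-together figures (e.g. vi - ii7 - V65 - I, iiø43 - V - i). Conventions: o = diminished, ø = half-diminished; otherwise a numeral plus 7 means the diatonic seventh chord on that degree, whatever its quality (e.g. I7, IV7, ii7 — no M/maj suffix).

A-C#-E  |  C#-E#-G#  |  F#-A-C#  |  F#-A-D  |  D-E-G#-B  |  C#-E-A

I - V/vi - vi - IV6 - V42 - I6

A-C#-E: major triad on A = scale degree 1 → I.
C#-E#-G#: chromatic; C# is V of vi, so V/vi.
F#-A-C# has root F#, degree 6 in A major, so vi.
F#-A-D has root D, degree 4 in A major, so IV6.
D-E-G#-B has root E, degree 5 in A major, so V42.
C#-E-A: major triad on A = scale degree 1 → I6.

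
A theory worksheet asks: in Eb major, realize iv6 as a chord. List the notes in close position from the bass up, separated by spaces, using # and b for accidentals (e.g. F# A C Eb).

Scale degree 4 in Eb major is Ab; here the chord built on it is altered to a minor triad. iv6 is the minor subdominant, borrowed from the parallel minor.
So the chord is Ab-Cb-Eb.
The figured bass 6 indicates first inversion, placing the third (Cb) in the bass: Cb-Eb-Ab.

Cb Eb Ab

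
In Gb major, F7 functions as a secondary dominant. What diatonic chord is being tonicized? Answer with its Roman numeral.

iii

The chord is a dominant seventh chord on F.
A dominant resolves down a perfect fifth: F → Bb. In Gb major, Bb is scale degree 3, i.e. iii.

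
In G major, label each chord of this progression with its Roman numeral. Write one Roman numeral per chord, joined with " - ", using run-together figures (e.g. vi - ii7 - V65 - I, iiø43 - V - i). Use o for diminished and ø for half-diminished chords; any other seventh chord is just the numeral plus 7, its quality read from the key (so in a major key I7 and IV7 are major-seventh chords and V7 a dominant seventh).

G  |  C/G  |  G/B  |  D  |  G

G: major triad on G = scale degree 1 → I.
C/G: root C is the subdominant; major triad there is IV64.
G/B: major triad on G = scale degree 1 → I6.
D: root D is the dominant; major triad there is V.
G: root G is the tonic; major triad there is I.

I - IV64 - I6 - V - I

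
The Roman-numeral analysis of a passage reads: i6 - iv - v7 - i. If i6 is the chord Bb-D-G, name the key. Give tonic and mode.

The anchor chord is a minor triad on G, labeled i6.
If G is scale degree 1 and the mode makes that degree carry a minor triad, the tonic is G and the mode is minor.

G minor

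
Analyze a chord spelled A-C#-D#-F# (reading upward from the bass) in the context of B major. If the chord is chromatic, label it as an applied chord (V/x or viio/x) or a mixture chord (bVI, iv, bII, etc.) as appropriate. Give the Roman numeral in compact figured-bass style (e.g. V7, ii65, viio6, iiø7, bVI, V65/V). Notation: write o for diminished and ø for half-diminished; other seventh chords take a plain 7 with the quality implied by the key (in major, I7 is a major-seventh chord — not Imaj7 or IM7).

Stacked in thirds the chord is D#-F#-A-C#: a half-diminished seventh chord on D#.
D# sits a half step below E (IV in B major); a diminished chord there is the applied leading-tone chord of IV.
With A in the bass the chord is in second inversion, so the figured bass is 43.

viiø43/IV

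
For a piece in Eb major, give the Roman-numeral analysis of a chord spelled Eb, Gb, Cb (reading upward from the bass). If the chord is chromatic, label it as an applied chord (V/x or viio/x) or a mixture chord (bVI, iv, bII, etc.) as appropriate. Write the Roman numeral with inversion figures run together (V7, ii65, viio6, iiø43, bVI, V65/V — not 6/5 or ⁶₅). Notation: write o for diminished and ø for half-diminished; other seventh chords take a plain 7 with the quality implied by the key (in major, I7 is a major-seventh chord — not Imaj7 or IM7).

bVI6

Stacked in thirds the chord is Cb-Eb-Gb: a major triad on Cb.
Cb is the lowered sixth degree of Eb major (diatonic 6 would be C). This is a major triad on the lowered sixth degree, borrowed from the parallel minor.
With Eb in the bass the chord is in first inversion, so the figured bass is 6.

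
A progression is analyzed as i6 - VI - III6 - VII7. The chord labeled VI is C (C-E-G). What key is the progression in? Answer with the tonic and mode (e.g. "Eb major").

E minor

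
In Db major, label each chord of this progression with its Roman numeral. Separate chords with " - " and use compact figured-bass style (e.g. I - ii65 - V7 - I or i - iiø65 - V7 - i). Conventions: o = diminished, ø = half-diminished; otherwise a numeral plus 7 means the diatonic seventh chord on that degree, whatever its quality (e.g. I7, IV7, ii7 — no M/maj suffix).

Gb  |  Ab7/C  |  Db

Gb: root Gb is the subdominant; major triad there is IV.
Ab7/C has root Ab, degree 5 in Db major, so V65.
Db: major triad on Db = scale degree 1 → I.

IV - V65 - I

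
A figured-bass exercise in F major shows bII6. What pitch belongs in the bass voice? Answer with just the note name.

bII in F major has root Gb; the chord is Gb-Bb-Db.
The figure 6 means first inversion — the third is in the bass.

Bb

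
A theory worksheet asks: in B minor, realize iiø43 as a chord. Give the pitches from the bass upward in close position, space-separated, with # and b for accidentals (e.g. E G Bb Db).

G B C# E

In B minor, the second degree is C#, and the diatonic chord built there is a half-diminished seventh chord.
That chord is spelled C#-E-G-B.
The figured bass 43 indicates second inversion, placing the fifth (G) in the bass: G-B-C#-E.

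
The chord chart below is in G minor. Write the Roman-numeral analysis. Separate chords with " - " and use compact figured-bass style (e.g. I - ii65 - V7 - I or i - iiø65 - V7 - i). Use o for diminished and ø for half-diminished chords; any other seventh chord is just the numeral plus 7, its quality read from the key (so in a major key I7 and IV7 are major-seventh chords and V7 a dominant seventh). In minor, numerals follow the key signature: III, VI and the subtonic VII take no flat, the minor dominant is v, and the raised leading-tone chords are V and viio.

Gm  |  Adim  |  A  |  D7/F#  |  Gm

i - iio - V/V - V65 - i

Gm has root G, degree 1 in G minor, so i.
Adim: root A is the supertonic; diminished triad there is iio.
A: chromatic; A is V of V, so V/V.
D7/F#: root D is the dominant; dominant seventh chord there is V65.
Gm has root G, degree 1 in G minor, so i.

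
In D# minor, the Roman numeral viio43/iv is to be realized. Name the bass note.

C#

The applied chord viio43/iv is rooted on F##: F##-A#-C#-E.
The figure 43 means second inversion — the fifth is in the bass.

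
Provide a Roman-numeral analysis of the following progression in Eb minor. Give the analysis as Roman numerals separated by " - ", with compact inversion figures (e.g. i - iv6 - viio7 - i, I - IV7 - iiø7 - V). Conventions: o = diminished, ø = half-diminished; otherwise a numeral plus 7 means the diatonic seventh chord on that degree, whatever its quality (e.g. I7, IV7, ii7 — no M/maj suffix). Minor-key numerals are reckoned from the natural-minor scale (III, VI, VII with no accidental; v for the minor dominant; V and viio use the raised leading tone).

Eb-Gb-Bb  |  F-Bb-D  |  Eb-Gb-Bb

i - V64 - i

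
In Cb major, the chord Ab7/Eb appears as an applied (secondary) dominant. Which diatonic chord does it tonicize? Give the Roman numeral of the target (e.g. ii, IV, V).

ii

The chord is a dominant seventh chord on Ab.
A dominant resolves down a perfect fifth: Ab → Db. In Cb major, Db is scale degree 2, i.e. ii.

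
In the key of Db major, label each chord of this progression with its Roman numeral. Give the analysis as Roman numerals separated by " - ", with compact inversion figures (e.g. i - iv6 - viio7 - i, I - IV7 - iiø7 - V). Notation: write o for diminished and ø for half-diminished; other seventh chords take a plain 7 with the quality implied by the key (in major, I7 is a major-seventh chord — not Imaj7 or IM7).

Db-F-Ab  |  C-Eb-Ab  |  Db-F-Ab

I - V6 - I

Db-F-Ab: root Db is the tonic; major triad there is I.
C-Eb-Ab: root Ab is the dominant; major triad there is V6.
Db-F-Ab: root Db is the tonic; major triad there is I.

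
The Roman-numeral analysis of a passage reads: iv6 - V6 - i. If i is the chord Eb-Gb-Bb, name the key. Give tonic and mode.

i is given as Eb-Gb-Bb — a minor triad with root Eb.
If Eb is scale degree 1 and the mode makes that degree carry a minor triad, the tonic is Eb and the mode is minor.

Eb minor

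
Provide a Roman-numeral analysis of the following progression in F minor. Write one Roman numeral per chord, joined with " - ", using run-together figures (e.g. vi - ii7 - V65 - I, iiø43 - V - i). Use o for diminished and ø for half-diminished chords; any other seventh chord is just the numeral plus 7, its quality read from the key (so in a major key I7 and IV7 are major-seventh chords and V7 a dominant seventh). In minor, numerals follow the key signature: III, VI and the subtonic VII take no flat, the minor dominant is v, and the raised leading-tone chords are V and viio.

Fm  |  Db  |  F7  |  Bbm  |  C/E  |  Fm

Fm: root F is the tonic; minor triad there is i.
Db has root Db, degree 6 in F minor, so VI.
F7 is the secondary dominant of iv (dominant seventh chord on F): V7/iv.
Bbm has root Bb, degree 4 in F minor, so iv.
C/E: root C is the dominant; major triad there is V6.
Fm: root F is the tonic; minor triad there is i.

i - VI - V7/iv - iv - V6 - i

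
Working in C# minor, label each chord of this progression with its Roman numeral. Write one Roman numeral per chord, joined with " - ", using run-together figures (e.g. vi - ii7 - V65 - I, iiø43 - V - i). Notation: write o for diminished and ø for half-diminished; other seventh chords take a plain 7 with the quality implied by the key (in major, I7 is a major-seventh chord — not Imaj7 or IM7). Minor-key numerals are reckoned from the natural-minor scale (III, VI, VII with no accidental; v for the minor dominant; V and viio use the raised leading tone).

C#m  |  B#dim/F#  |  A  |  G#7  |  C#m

i - viio64 - VI - V7 - i

C#m: minor triad on C# = scale degree 1 → i.
B#dim/F#: root B# is the leading tone; diminished triad there is viio64.
A: root A is the submediant; major triad there is VI.
G#7: root G# is the dominant; dominant seventh chord there is V7.
C#m has root C#, degree 1 in C# minor, so i.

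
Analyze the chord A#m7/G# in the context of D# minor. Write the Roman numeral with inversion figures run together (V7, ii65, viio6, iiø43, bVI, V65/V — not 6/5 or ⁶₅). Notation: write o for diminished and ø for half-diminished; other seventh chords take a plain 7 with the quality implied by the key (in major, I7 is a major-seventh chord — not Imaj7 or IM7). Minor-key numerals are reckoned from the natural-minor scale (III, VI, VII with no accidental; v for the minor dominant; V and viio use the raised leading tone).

v42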